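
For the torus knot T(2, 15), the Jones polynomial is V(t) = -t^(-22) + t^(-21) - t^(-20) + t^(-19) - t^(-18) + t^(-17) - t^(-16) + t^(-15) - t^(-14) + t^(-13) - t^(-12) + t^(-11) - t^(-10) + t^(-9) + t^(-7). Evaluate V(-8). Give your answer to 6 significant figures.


Substituting t = -8 into V(t) = -t^(-22) + t^(-21) - t^(-20) + t^(-19) - t^(-18) + t^(-17) - t^(-16) + t^(-15) - t^(-14) + t^(-13) - t^(-12) + t^(-11) - t^(-10) + t^(-9) + t^(-7):
  (-)t^(-22) = -1.35525e-20
  (+)t^(-21) = -1.0842e-19
  (-)t^(-20) = -8.67362e-19
  (+)t^(-19) = -6.93889e-18
  (-)t^(-18) = -5.55112e-17
  (+)t^(-17) = -4.44089e-16
  (-)t^(-16) = -3.55271e-15
  (+)t^(-15) = -2.84217e-14
  (-)t^(-14) = -2.27374e-13
  (+)t^(-13) = -1.81899e-12
  (-)t^(-12) = -1.45519e-11
  (+)t^(-11) = -1.16415e-10
  (-)t^(-10) = -9.31323e-10
  (+)t^(-9) = -7.45058e-09
  (+)t^(-7) = -4.76837e-07
Sum = (-1.35525e-20) + (-1.0842e-19) + (-8.67362e-19) + (-6.93889e-18) + (-5.55112e-17) + (-4.44089e-16) + (-3.55271e-15) + (-2.84217e-14) + (-2.27374e-13) + (-1.81899e-12) + (-1.45519e-11) + (-1.16415e-10) + (-9.31323e-10) + (-7.45058e-09) + (-4.76837e-07)
= -4.853521075e-07
Rounded to 6 significant figures: -4.85352e-07

-4.85352e-07


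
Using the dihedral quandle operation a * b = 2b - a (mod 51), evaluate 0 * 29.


0 * 29 = 2*29 - 0 mod 51
= 58 - 0 mod 51
= 58 mod 51 = 7

7


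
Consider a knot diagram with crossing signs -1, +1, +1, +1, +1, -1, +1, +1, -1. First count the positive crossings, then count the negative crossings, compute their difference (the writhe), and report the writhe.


Step 1: Count positive crossings (+1).
Positive crossings: 6
Step 2: Count negative crossings (-1).
Negative crossings: 3
Step 3: Writhe = (positive) - (negative)
w = 6 - 3 = 3
Step 4: |w| = 3, and w is positive

3


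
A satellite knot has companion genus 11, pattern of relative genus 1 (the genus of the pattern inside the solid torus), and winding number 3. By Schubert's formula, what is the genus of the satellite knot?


Schubert: g(satellite) = g_rel(pattern) + |winding| * g(companion),
where g_rel(pattern) is the genus of the pattern relative to the solid torus.
= 1 + 3 * 11
= 1 + 33 = 34

34


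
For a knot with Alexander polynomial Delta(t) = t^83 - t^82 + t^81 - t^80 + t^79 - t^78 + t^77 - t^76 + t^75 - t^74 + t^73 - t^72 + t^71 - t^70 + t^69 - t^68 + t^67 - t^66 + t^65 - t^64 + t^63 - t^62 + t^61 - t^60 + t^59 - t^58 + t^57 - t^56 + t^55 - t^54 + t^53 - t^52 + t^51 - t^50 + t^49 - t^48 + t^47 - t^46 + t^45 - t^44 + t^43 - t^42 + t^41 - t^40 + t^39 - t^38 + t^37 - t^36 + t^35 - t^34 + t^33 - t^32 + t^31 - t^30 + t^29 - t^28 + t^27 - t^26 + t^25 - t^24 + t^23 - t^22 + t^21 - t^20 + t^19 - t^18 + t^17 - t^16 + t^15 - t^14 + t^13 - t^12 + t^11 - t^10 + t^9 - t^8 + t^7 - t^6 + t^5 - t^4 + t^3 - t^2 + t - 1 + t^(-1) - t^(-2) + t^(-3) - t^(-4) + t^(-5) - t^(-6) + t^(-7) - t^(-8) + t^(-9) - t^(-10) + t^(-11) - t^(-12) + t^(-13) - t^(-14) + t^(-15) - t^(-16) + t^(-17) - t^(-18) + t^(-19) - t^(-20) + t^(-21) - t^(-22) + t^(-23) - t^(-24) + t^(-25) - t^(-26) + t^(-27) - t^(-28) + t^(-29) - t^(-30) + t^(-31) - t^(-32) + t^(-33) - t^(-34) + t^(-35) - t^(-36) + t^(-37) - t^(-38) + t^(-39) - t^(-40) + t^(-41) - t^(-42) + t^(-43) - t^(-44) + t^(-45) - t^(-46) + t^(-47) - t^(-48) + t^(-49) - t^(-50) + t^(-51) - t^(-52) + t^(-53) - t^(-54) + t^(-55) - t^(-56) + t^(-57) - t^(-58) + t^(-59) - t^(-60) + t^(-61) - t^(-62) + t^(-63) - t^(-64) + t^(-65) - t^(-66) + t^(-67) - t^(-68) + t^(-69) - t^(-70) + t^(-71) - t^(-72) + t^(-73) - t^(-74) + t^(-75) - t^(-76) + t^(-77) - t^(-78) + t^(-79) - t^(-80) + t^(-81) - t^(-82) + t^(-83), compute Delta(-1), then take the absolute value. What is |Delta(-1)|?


Step 1: The polynomial has 167 terms with alternating signs, exponents from 83 down to -83.
Step 2: Substitute t = -1. The i-th term has coefficient (-1)^i and exponent (m-i),
  so its value is (-1)^i * (-1)^(m-i) = (-1)^m = -1 for every i.
Step 3: All 167 terms equal -1, so Delta(-1) = 167 * (-1) = -167
Step 4: |Delta(-1)| = 167

167


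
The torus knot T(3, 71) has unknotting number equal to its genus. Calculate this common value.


For a torus knot T(p,q), both the unknotting number and genus equal (p-1)(q-1)/2.
= (3-1)(71-1)/2
= 2*70/2
= 140/2 = 70

70


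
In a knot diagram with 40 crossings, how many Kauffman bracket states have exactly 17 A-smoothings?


We choose which 17 of 40 crossings get A-smoothings.
C(40, 17) = 40! / (17! * 23!)
= 88732378800

88732378800


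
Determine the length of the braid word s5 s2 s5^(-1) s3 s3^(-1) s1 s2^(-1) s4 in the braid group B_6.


The word length counts the number of generators (including inverses).
Listing each generator: s5, s2, s5^(-1), s3, s3^(-1), s1, s2^(-1), s4
There are 8 generators in this braid word.

8


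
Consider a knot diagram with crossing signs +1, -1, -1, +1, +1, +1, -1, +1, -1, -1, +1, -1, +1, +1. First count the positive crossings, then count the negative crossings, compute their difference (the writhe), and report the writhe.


Step 1: Count positive crossings (+1).
Positive crossings: 8
Step 2: Count negative crossings (-1).
Negative crossings: 6
Step 3: Writhe = (positive) - (negative)
w = 8 - 6 = 2
Step 4: |w| = 2, and w is positive

2


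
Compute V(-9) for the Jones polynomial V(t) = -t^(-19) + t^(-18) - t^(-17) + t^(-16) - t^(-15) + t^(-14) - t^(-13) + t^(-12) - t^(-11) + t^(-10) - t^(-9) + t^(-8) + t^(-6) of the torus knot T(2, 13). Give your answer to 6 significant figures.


Substituting t = -9 into V(t) = -t^(-19) + t^(-18) - t^(-17) + t^(-16) - t^(-15) + t^(-14) - t^(-13) + t^(-12) - t^(-11) + t^(-10) - t^(-9) + t^(-8) + t^(-6):
  (-)t^(-19) = 7.40274e-19
  (+)t^(-18) = 6.66246e-18
  (-)t^(-17) = 5.99622e-17
  (+)t^(-16) = 5.3966e-16
  (-)t^(-15) = 4.85694e-15
  (+)t^(-14) = 4.37124e-14
  (-)t^(-13) = 3.93412e-13
  (+)t^(-12) = 3.54071e-12
  (-)t^(-11) = 3.18664e-11
  (+)t^(-10) = 2.86797e-10
  (-)t^(-9) = 2.58117e-09
  (+)t^(-8) = 2.32306e-08
  (+)t^(-6) = 1.88168e-06
Sum = (7.40274e-19) + (6.66246e-18) + (5.99622e-17) + (5.3966e-16) + (4.85694e-15) + (4.37124e-14) + (3.93412e-13) + (3.54071e-12) + (3.18664e-11) + (2.86797e-10) + (2.58117e-09) + (2.32306e-08) + (1.88168e-06)
= 1.907810818e-06
Rounded to 6 significant figures: 1.90781e-06

1.90781e-06


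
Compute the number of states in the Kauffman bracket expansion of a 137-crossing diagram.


Each crossing contributes 2 choices (A-smoothing or B-smoothing).
Total states = 2^137 = 174224571863520493293247799005065324265472

174224571863520493293247799005065324265472


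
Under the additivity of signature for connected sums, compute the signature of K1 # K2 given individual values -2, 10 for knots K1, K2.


The signature is additive under connected sum.
signature(K1 # K2) = (-2) + (10)
= 8

8


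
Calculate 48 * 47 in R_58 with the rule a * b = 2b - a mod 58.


48 * 47 = 2*47 - 48 mod 58
= 94 - 48 mod 58
= 46 mod 58 = 46

46


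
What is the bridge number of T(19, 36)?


The bridge number of T(p,q) is min(p,q).
min(19, 36) = 19

19


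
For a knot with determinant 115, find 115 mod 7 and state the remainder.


Step 1: A knot is p-colorable if and only if p divides its determinant.
Step 2: Compute 115 mod 7.
115 = 16 * 7 + 3
Step 3: 115 mod 7 = 3
Step 4: The knot is 7-colorable: no

3


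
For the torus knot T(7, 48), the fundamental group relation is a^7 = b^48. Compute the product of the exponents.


The relation is a^7 = b^48.
Product of exponents = 7 * 48
= 336

336


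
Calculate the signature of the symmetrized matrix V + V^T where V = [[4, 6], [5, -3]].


Step 1: V + V^T = [[8, 11], [11, -6]]
Step 2: trace = 2, det = -169
Step 3: Discriminant = 2^2 - 4*(-169) = 680
Step 4: Eigenvalues: 14.0384, -12.0384
Step 5: Signature = (# positive eigenvalues) - (# negative eigenvalues) = 0

0


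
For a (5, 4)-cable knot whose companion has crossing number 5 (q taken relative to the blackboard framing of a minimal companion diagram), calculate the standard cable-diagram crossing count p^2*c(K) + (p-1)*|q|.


Step 1: Each of the c(K) crossings of the companion diagram becomes p*p = p^2 crossings among the p parallel strands, and each of the |q| twists s_1 s_2 ... s_(p-1) adds (p-1) crossings.
  Crossings = p^2 * c(K) + (p-1)*|q|
Step 2: = 5^2 * 5 + (5-1)*4
Step 3: = 25*5 + 4*4
Step 4: = 125 + 16 = 141

141


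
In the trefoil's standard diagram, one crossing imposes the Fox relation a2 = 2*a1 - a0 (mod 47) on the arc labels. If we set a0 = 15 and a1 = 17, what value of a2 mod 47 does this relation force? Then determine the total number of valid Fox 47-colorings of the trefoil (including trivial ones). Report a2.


Step 1: Apply the given crossing relation 2*a1 - a0 - a2 = 0 (mod 47).
  a2 = 2*a1 - a0 mod 47
  a2 = 2*17 - 15 mod 47
  a2 = 34 - 15 mod 47
  a2 = 19 mod 47 = 19
Step 2: The trefoil has determinant 3.
  Number of Fox p-colorings (p prime) is p^2 if p = 3, else p.
  Since 47 does not divide 3, only trivial (constant) colorings exist.
  (So the trial a0 = 15, a1 = 17 with a0 != a1 does NOT extend to a valid coloring of the whole trefoil: the other two crossing relations require 3*(a1 - a0) = 0 (mod 47), which fails.)
  Total colorings = 47
Step 3: a2 = 19, total Fox 47-colorings = 47

19


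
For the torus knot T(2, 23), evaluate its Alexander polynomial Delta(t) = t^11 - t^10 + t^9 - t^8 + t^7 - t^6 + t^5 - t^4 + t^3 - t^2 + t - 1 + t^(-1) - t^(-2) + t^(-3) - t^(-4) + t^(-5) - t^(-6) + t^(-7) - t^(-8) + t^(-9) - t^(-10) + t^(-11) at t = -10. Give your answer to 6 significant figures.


Substituting t = -10 into Delta(t) = t^11 - t^10 + t^9 - t^8 + t^7 - t^6 + t^5 - t^4 + t^3 - t^2 + t - 1 + t^(-1) - t^(-2) + t^(-3) - t^(-4) + t^(-5) - t^(-6) + t^(-7) - t^(-8) + t^(-9) - t^(-10) + t^(-11):
Term values: (-100000000000) + (-10000000000) + (-1000000000) + (-100000000) + (-10000000) + (-1000000) + (-100000) + (-10000) + (-1000) + (-100) + (-10) + (-1) + (-0.1) + (-0.01) + (-0.001) + (-0.0001) + (-1e-05) + (-1e-06) + (-1e-07) + (-1e-08) + (-1e-09) + (-1e-10) + (-1e-11)
Sum = -1.111111111e+11
Rounded to 6 significant figures: -1.11111e+11

-1.11111e+11


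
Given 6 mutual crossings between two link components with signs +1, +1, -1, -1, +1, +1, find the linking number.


Step 1: Count positive crossings: 4
Step 2: Count negative crossings: 2
Step 3: Sum of signs = 4 - 2 = 2
Step 4: Linking number = sum/2 = 2/2 = 1

1


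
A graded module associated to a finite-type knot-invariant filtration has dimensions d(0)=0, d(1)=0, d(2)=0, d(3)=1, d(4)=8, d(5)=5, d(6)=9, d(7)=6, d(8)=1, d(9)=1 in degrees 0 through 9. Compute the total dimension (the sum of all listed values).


Total dimension = d(0) + d(1) + ... + d(9)
= 0 + 0 + 0 + 1 + 8 + 5 + 9 + 6 + 1 + 1
= 31

31


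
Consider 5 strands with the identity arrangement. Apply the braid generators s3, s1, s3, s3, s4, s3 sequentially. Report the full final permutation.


Starting with identity [1, 2, 3, 4, 5].
Apply generators in sequence:
  After s3: [1, 2, 4, 3, 5]
  After s1: [2, 1, 4, 3, 5]
  After s3: [2, 1, 3, 4, 5]
  After s3: [2, 1, 4, 3, 5]
  After s4: [2, 1, 4, 5, 3]
  After s3: [2, 1, 5, 4, 3]
Final permutation: [2, 1, 5, 4, 3]

[2, 1, 5, 4, 3]


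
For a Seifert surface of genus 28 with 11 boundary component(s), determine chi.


chi = 2 - 2g - b
= 2 - 2*28 - 11
= 2 - 56 - 11 = -65

-65


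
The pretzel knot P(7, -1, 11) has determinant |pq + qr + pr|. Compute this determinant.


Step 1: Compute pq + qr + pr.
pq = 7*(-1) = -7
qr = (-1)*11 = -11
pr = 7*11 = 77
pq + qr + pr = -7 + (-11) + 77 = 59
Step 2: Take absolute value.
det(P(7,-1,11)) = |59| = 59

59


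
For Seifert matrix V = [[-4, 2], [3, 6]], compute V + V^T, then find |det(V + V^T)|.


Step 1: Form V + V^T where V = [[-4, 2], [3, 6]]
  V^T = [[-4, 3], [2, 6]]
  V + V^T = [[-8, 5], [5, 12]]
Step 2: det(V + V^T) = (-8)*12 - 5*5
  = -96 - 25 = -121
Step 3: Knot determinant = |det(V + V^T)| = |-121| = 121

121


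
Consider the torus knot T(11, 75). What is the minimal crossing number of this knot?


For a torus knot T(p, q) with gcd(p,q)=1,
the crossing number is min(p*(q-1), q*(p-1)).
p*(q-1) = 11*74 = 814
q*(p-1) = 75*10 = 750
min(814, 750) = 750

750


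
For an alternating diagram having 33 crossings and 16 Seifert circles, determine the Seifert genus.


For alternating knots, g = (c - s + 1)/2.
= (33 - 16 + 1)/2
= 18/2 = 9

9


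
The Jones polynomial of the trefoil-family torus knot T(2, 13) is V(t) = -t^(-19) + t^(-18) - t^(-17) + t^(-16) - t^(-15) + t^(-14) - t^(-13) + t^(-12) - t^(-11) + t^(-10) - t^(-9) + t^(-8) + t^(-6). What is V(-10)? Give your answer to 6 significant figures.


Substituting t = -10 into V(t) = -t^(-19) + t^(-18) - t^(-17) + t^(-16) - t^(-15) + t^(-14) - t^(-13) + t^(-12) - t^(-11) + t^(-10) - t^(-9) + t^(-8) + t^(-6):
  (-)t^(-19) = 1e-19
  (+)t^(-18) = 1e-18
  (-)t^(-17) = 1e-17
  (+)t^(-16) = 1e-16
  (-)t^(-15) = 1e-15
  (+)t^(-14) = 1e-14
  (-)t^(-13) = 1e-13
  (+)t^(-12) = 1e-12
  (-)t^(-11) = 1e-11
  (+)t^(-10) = 1e-10
  (-)t^(-9) = 1e-09
  (+)t^(-8) = 1e-08
  (+)t^(-6) = 1e-06
Sum = (1e-19) + (1e-18) + (1e-17) + (1e-16) + (1e-15) + (1e-14) + (1e-13) + (1e-12) + (1e-11) + (1e-10) + (1e-09) + (1e-08) + (1e-06)
= 1.011111111e-06
Rounded to 6 significant figures: 1.01111e-06

1.01111e-06


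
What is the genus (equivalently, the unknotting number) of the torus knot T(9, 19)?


For a torus knot T(p,q), both the unknotting number and genus equal (p-1)(q-1)/2.
= (9-1)(19-1)/2
= 8*18/2
= 144/2 = 72

72


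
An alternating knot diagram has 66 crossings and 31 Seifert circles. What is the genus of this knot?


For alternating knots, g = (c - s + 1)/2.
= (66 - 31 + 1)/2
= 36/2 = 18

18


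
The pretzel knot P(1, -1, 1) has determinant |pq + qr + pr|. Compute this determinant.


Step 1: Compute pq + qr + pr.
pq = 1*(-1) = -1
qr = (-1)*1 = -1
pr = 1*1 = 1
pq + qr + pr = -1 + (-1) + 1 = -1
Step 2: Take absolute value.
det(P(1,-1,1)) = |-1| = 1

1


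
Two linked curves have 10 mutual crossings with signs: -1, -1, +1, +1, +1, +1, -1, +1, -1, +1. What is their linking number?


Step 1: Count positive crossings: 6
Step 2: Count negative crossings: 4
Step 3: Sum of signs = 6 - 4 = 2
Step 4: Linking number = sum/2 = 2/2 = 1

1


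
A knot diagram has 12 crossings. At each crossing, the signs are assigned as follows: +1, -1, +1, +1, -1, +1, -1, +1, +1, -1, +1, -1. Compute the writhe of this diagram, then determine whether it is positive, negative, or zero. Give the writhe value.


Step 1: Count positive crossings (+1).
Positive crossings: 7
Step 2: Count negative crossings (-1).
Negative crossings: 5
Step 3: Writhe = (positive) - (negative)
w = 7 - 5 = 2
Step 4: |w| = 2, and w is positive

2


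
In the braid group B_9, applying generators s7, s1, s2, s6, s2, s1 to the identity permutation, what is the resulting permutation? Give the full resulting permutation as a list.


Starting with identity [1, 2, 3, 4, 5, 6, 7, 8, 9].
Apply generators in sequence:
  After s7: [1, 2, 3, 4, 5, 6, 8, 7, 9]
  After s1: [2, 1, 3, 4, 5, 6, 8, 7, 9]
  After s2: [2, 3, 1, 4, 5, 6, 8, 7, 9]
  After s6: [2, 3, 1, 4, 5, 8, 6, 7, 9]
  After s2: [2, 1, 3, 4, 5, 8, 6, 7, 9]
  After s1: [1, 2, 3, 4, 5, 8, 6, 7, 9]
Final permutation: [1, 2, 3, 4, 5, 8, 6, 7, 9]

[1, 2, 3, 4, 5, 8, 6, 7, 9]


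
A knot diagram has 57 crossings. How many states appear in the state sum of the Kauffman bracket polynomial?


Each crossing contributes 2 choices (A-smoothing or B-smoothing).
Total states = 2^57 = 144115188075855872

144115188075855872


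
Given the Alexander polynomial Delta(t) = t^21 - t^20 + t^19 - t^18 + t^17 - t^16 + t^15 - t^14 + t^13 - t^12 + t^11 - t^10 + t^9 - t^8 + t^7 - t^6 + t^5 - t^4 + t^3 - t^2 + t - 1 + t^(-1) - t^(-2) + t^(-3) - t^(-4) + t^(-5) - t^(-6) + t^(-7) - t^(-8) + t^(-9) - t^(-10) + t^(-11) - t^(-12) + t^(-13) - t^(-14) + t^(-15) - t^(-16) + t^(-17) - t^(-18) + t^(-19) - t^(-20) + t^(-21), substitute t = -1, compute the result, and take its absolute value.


Step 1: The polynomial has 43 terms with alternating signs, exponents from 21 down to -21.
Step 2: Substitute t = -1. The i-th term has coefficient (-1)^i and exponent (m-i),
  so its value is (-1)^i * (-1)^(m-i) = (-1)^m = -1 for every i.
Step 3: All 43 terms equal -1, so Delta(-1) = 43 * (-1) = -43
Step 4: |Delta(-1)| = 43

43


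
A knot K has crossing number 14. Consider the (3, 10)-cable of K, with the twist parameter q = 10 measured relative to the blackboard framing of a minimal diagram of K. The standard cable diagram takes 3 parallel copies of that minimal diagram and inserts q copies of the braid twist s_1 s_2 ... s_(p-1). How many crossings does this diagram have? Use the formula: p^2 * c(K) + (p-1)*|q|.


Step 1: Each of the c(K) crossings of the companion diagram becomes p*p = p^2 crossings among the p parallel strands, and each of the |q| twists s_1 s_2 ... s_(p-1) adds (p-1) crossings.
  Crossings = p^2 * c(K) + (p-1)*|q|
Step 2: = 3^2 * 14 + (3-1)*10
Step 3: = 9*14 + 2*10
Step 4: = 126 + 20 = 146

146


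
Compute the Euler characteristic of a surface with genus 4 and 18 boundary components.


chi = 2 - 2g - b
= 2 - 2*4 - 18
= 2 - 8 - 18 = -24

-24


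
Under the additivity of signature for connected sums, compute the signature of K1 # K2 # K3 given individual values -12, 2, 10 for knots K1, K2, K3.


The signature is additive under connected sum.
signature(K1 # K2 # K3) = (-12) + (2) + (10)
= 0

0


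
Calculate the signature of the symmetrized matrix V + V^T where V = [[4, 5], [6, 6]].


Step 1: V + V^T = [[8, 11], [11, 12]]
Step 2: trace = 20, det = -25
Step 3: Discriminant = 20^2 - 4*(-25) = 500
Step 4: Eigenvalues: 21.1803, -1.18034
Step 5: Signature = (# positive eigenvalues) - (# negative eigenvalues) = 0

0


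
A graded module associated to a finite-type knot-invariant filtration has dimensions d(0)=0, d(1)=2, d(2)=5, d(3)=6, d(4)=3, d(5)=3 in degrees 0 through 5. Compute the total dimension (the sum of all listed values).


Total dimension = d(0) + d(1) + ... + d(5)
= 0 + 2 + 5 + 6 + 3 + 3
= 19

19


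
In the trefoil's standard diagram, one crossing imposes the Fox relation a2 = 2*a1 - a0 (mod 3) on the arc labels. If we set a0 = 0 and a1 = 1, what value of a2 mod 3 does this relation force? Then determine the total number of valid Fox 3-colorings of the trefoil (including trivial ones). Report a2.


Step 1: Apply the given crossing relation 2*a1 - a0 - a2 = 0 (mod 3).
  a2 = 2*a1 - a0 mod 3
  a2 = 2*1 - 0 mod 3
  a2 = 2 - 0 mod 3
  a2 = 2 mod 3 = 2
Step 2: The trefoil has determinant 3.
  Number of Fox p-colorings (p prime) is p^2 if p = 3, else p.
  Since p = 3 divides det = 3, the trefoil is 3-colorable.
  (Indeed for p = 3 any choice of a0, a1 extends to a valid coloring; the trial (a0, a1, a2) = (0, 1, 2) satisfies all three crossing relations.)
  Total colorings = 3^2 = 9
Step 3: a2 = 2, total Fox 3-colorings = 9

2


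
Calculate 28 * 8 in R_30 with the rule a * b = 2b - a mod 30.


28 * 8 = 2*8 - 28 mod 30
= 16 - 28 mod 30
= -12 mod 30 = 18

18


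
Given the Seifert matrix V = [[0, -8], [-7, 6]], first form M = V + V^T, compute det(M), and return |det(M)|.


Step 1: Form V + V^T where V = [[0, -8], [-7, 6]]
  V^T = [[0, -7], [-8, 6]]
  V + V^T = [[0, -15], [-15, 12]]
Step 2: det(V + V^T) = 0*12 - (-15)*(-15)
  = 0 - 225 = -225
Step 3: Knot determinant = |det(V + V^T)| = |-225| = 225

225


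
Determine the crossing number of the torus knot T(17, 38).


For a torus knot T(p, q) with gcd(p,q)=1,
the crossing number is min(p*(q-1), q*(p-1)).
p*(q-1) = 17*37 = 629
q*(p-1) = 38*16 = 608
min(629, 608) = 608

608


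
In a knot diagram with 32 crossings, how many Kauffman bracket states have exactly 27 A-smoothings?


We choose which 27 of 32 crossings get A-smoothings.
C(32, 27) = 32! / (27! * 5!)
= 201376

201376


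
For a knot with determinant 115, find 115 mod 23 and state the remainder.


Step 1: A knot is p-colorable if and only if p divides its determinant.
Step 2: Compute 115 mod 23.
115 = 5 * 23 + 0
Step 3: 115 mod 23 = 0
Step 4: The knot is 23-colorable: yes

0


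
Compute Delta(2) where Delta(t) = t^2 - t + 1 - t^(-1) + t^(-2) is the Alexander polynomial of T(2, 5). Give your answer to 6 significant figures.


Substituting t = 2 into Delta(t) = t^2 - t + 1 - t^(-1) + t^(-2):
Term values: (4) + (-2) + (1) + (-0.5) + (0.25)
Sum = 2.75
Rounded to 6 significant figures: 2.75

2.75


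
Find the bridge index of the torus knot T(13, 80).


The bridge number of T(p,q) is min(p,q).
min(13, 80) = 13

13


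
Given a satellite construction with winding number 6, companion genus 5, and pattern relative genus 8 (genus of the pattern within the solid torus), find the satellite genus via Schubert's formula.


Schubert: g(satellite) = g_rel(pattern) + |winding| * g(companion),
where g_rel(pattern) is the genus of the pattern relative to the solid torus.
= 8 + 6 * 5
= 8 + 30 = 38

38


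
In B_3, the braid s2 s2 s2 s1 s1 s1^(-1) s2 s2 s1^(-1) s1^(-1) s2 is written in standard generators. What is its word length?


The word length counts the number of generators (including inverses).
Listing each generator: s2, s2, s2, s1, s1, s1^(-1), s2, s2, s1^(-1), s1^(-1), s2
There are 11 generators in this braid word.

11


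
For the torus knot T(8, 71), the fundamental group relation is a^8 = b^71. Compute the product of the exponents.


The relation is a^8 = b^71.
Product of exponents = 8 * 71
= 568

568


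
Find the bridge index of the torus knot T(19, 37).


The bridge number of T(p,q) is min(p,q).
min(19, 37) = 19

19


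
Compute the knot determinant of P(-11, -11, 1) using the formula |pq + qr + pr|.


Step 1: Compute pq + qr + pr.
pq = (-11)*(-11) = 121
qr = (-11)*1 = -11
pr = (-11)*1 = -11
pq + qr + pr = 121 + (-11) + (-11) = 99
Step 2: Take absolute value.
det(P(-11,-11,1)) = |99| = 99

99


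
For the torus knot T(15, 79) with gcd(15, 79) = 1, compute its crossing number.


For a torus knot T(p, q) with gcd(p,q)=1,
the crossing number is min(p*(q-1), q*(p-1)).
p*(q-1) = 15*78 = 1170
q*(p-1) = 79*14 = 1106
min(1170, 1106) = 1106

1106


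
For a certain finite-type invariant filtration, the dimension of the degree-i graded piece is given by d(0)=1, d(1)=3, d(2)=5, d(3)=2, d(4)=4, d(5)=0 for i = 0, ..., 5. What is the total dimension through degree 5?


Total dimension = d(0) + d(1) + ... + d(5)
= 1 + 3 + 5 + 2 + 4 + 0
= 15

15


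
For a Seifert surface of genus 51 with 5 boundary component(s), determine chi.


chi = 2 - 2g - b
= 2 - 2*51 - 5
= 2 - 102 - 5 = -105

-105


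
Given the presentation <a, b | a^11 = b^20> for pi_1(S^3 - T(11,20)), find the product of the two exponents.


The relation is a^11 = b^20.
Product of exponents = 11 * 20
= 220

220


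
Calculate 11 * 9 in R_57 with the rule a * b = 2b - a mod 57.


11 * 9 = 2*9 - 11 mod 57
= 18 - 11 mod 57
= 7 mod 57 = 7

7


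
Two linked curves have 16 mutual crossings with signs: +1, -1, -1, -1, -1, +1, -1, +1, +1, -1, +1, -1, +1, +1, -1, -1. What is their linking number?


Step 1: Count positive crossings: 7
Step 2: Count negative crossings: 9
Step 3: Sum of signs = 7 - 9 = -2
Step 4: Linking number = sum/2 = -2/2 = -1

-1


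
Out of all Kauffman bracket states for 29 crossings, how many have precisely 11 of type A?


We choose which 11 of 29 crossings get A-smoothings.
C(29, 11) = 29! / (11! * 18!)
= 34597290

34597290


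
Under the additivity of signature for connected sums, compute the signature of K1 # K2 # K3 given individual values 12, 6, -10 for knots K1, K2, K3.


The signature is additive under connected sum.
signature(K1 # K2 # K3) = (12) + (6) + (-10)
= 8

8


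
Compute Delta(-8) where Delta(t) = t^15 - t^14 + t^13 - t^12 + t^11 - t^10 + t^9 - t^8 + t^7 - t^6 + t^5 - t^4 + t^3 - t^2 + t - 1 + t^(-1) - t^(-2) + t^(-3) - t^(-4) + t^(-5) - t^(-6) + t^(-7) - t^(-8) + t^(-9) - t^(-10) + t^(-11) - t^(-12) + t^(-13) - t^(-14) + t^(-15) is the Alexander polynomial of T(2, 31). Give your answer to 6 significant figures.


Substituting t = -8 into Delta(t) = t^15 - t^14 + t^13 - t^12 + t^11 - t^10 + t^9 - t^8 + t^7 - t^6 + t^5 - t^4 + t^3 - t^2 + t - 1 + t^(-1) - t^(-2) + t^(-3) - t^(-4) + t^(-5) - t^(-6) + t^(-7) - t^(-8) + t^(-9) - t^(-10) + t^(-11) - t^(-12) + t^(-13) - t^(-14) + t^(-15):
Term values: (-35184372088832) + (-4398046511104) + (-549755813888) + (-68719476736) + (-8589934592) + (-1073741824) + (-134217728) + (-16777216) + (-2097152) + (-262144) + (-32768) + (-4096) + (-512) + (-64) + (-8) + (-1) + (-0.125) + (-0.015625) + (-0.00195312) + (-0.000244141) + (-3.05176e-05) + (-3.8147e-06) + (-4.76837e-07) + (-5.96046e-08) + (-7.45058e-09) + (-9.31323e-10) + (-1.16415e-10) + (-1.45519e-11) + (-1.81899e-12) + (-2.27374e-13) + (-2.84217e-14)
Sum = -4.021071096e+13
Rounded to 6 significant figures: -4.02107e+13

-4.02107e+13


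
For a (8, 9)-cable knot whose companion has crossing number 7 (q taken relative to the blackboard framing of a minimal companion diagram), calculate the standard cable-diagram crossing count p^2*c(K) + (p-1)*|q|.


Step 1: Each of the c(K) crossings of the companion diagram becomes p*p = p^2 crossings among the p parallel strands, and each of the |q| twists s_1 s_2 ... s_(p-1) adds (p-1) crossings.
  Crossings = p^2 * c(K) + (p-1)*|q|
Step 2: = 8^2 * 7 + (8-1)*9
Step 3: = 64*7 + 7*9
Step 4: = 448 + 63 = 511

511


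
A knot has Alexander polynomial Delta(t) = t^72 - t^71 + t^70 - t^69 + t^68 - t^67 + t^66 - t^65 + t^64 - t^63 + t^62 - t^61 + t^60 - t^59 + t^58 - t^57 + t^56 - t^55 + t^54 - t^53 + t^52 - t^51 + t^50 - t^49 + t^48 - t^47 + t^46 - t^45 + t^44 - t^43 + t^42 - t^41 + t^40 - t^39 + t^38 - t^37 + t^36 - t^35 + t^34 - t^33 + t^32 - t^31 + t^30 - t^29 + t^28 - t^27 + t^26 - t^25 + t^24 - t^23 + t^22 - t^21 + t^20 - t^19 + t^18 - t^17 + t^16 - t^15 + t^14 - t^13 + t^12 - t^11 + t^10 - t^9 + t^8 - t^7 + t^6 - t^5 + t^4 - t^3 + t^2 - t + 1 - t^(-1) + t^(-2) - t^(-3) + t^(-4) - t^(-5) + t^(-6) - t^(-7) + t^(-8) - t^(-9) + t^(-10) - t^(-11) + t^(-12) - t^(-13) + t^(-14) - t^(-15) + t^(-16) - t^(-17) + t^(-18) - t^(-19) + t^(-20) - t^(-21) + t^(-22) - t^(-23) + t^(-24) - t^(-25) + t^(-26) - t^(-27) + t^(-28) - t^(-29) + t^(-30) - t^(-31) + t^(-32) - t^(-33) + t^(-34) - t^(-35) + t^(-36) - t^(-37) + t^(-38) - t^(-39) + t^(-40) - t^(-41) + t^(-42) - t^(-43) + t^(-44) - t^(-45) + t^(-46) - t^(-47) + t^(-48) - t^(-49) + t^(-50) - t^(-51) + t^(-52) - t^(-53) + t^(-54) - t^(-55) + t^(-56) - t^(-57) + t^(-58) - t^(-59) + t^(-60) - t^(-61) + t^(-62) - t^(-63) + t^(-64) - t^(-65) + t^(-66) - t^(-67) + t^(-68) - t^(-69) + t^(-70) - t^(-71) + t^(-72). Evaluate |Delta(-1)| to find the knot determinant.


Step 1: The polynomial has 145 terms with alternating signs, exponents from 72 down to -72.
Step 2: Substitute t = -1. The i-th term has coefficient (-1)^i and exponent (m-i),
  so its value is (-1)^i * (-1)^(m-i) = (-1)^m = 1 for every i.
Step 3: All 145 terms equal 1, so Delta(-1) = 145 * (1) = 145
Step 4: |Delta(-1)| = 145

145


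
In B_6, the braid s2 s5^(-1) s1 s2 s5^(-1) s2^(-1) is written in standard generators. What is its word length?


The word length counts the number of generators (including inverses).
Listing each generator: s2, s5^(-1), s1, s2, s5^(-1), s2^(-1)
There are 6 generators in this braid word.

6


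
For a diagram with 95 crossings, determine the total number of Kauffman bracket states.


Each crossing contributes 2 choices (A-smoothing or B-smoothing).
Total states = 2^95 = 39614081257132168796771975168

39614081257132168796771975168


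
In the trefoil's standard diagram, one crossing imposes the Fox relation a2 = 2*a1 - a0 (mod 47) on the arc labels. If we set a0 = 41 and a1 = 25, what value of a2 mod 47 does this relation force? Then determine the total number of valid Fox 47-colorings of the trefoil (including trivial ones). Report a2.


Step 1: Apply the given crossing relation 2*a1 - a0 - a2 = 0 (mod 47).
  a2 = 2*a1 - a0 mod 47
  a2 = 2*25 - 41 mod 47
  a2 = 50 - 41 mod 47
  a2 = 9 mod 47 = 9
Step 2: The trefoil has determinant 3.
  Number of Fox p-colorings (p prime) is p^2 if p = 3, else p.
  Since 47 does not divide 3, only trivial (constant) colorings exist.
  (So the trial a0 = 41, a1 = 25 with a0 != a1 does NOT extend to a valid coloring of the whole trefoil: the other two crossing relations require 3*(a1 - a0) = 0 (mod 47), which fails.)
  Total colorings = 47
Step 3: a2 = 9, total Fox 47-colorings = 47

9


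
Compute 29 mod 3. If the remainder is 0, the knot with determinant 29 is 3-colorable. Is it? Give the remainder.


Step 1: A knot is p-colorable if and only if p divides its determinant.
Step 2: Compute 29 mod 3.
29 = 9 * 3 + 2
Step 3: 29 mod 3 = 2
Step 4: The knot is 3-colorable: no

2


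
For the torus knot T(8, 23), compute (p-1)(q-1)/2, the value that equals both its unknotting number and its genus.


For a torus knot T(p,q), both the unknotting number and genus equal (p-1)(q-1)/2.
= (8-1)(23-1)/2
= 7*22/2
= 154/2 = 77

77


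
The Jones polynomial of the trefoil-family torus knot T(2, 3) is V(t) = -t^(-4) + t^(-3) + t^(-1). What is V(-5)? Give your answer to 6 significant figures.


Substituting t = -5 into V(t) = -t^(-4) + t^(-3) + t^(-1):
  (-)t^(-4) = -0.0016
  (+)t^(-3) = -0.008
  (+)t^(-1) = -0.2
Sum = (-0.0016) + (-0.008) + (-0.2)
= -0.2096
Rounded to 6 significant figures: -0.2096

-0.2096


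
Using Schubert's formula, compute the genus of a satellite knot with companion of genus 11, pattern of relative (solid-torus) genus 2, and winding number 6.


Schubert: g(satellite) = g_rel(pattern) + |winding| * g(companion),
where g_rel(pattern) is the genus of the pattern relative to the solid torus.
= 2 + 6 * 11
= 2 + 66 = 68

68


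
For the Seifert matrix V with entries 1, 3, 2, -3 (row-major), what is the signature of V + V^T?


Step 1: V + V^T = [[2, 5], [5, -6]]
Step 2: trace = -4, det = -37
Step 3: Discriminant = (-4)^2 - 4*(-37) = 164
Step 4: Eigenvalues: 4.40312, -8.40312
Step 5: Signature = (# positive eigenvalues) - (# negative eigenvalues) = 0

0


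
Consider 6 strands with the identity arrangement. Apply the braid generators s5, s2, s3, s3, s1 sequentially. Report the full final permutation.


Starting with identity [1, 2, 3, 4, 5, 6].
Apply generators in sequence:
  After s5: [1, 2, 3, 4, 6, 5]
  After s2: [1, 3, 2, 4, 6, 5]
  After s3: [1, 3, 4, 2, 6, 5]
  After s3: [1, 3, 2, 4, 6, 5]
  After s1: [3, 1, 2, 4, 6, 5]
Final permutation: [3, 1, 2, 4, 6, 5]

[3, 1, 2, 4, 6, 5]


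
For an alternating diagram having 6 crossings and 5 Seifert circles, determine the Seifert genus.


For alternating knots, g = (c - s + 1)/2.
= (6 - 5 + 1)/2
= 2/2 = 1

1


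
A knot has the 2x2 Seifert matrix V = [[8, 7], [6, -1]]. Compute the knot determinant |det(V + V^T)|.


Step 1: Form V + V^T where V = [[8, 7], [6, -1]]
  V^T = [[8, 6], [7, -1]]
  V + V^T = [[16, 13], [13, -2]]
Step 2: det(V + V^T) = 16*(-2) - 13*13
  = -32 - 169 = -201
Step 3: Knot determinant = |det(V + V^T)| = |-201| = 201

201


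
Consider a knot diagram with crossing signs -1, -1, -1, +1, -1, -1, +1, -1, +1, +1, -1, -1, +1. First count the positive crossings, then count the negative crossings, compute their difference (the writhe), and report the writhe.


Step 1: Count positive crossings (+1).
Positive crossings: 5
Step 2: Count negative crossings (-1).
Negative crossings: 8
Step 3: Writhe = (positive) - (negative)
w = 5 - 8 = -3
Step 4: |w| = 3, and w is negative

-3


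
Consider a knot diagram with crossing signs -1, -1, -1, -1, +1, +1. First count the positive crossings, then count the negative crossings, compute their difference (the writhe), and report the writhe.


Step 1: Count positive crossings (+1).
Positive crossings: 2
Step 2: Count negative crossings (-1).
Negative crossings: 4
Step 3: Writhe = (positive) - (negative)
w = 2 - 4 = -2
Step 4: |w| = 2, and w is negative

-2


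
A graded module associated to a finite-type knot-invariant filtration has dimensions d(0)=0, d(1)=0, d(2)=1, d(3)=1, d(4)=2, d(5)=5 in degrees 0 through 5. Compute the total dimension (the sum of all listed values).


Total dimension = d(0) + d(1) + ... + d(5)
= 0 + 0 + 1 + 1 + 2 + 5
= 9

9


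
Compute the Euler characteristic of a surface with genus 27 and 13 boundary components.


chi = 2 - 2g - b
= 2 - 2*27 - 13
= 2 - 54 - 13 = -65

-65


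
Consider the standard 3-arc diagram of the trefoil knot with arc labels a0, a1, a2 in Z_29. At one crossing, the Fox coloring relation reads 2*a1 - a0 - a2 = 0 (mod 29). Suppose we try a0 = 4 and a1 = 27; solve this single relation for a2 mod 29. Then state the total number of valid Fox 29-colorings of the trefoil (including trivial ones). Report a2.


Step 1: Apply the given crossing relation 2*a1 - a0 - a2 = 0 (mod 29).
  a2 = 2*a1 - a0 mod 29
  a2 = 2*27 - 4 mod 29
  a2 = 54 - 4 mod 29
  a2 = 50 mod 29 = 21
Step 2: The trefoil has determinant 3.
  Number of Fox p-colorings (p prime) is p^2 if p = 3, else p.
  Since 29 does not divide 3, only trivial (constant) colorings exist.
  (So the trial a0 = 4, a1 = 27 with a0 != a1 does NOT extend to a valid coloring of the whole trefoil: the other two crossing relations require 3*(a1 - a0) = 0 (mod 29), which fails.)
  Total colorings = 29
Step 3: a2 = 21, total Fox 29-colorings = 29

21


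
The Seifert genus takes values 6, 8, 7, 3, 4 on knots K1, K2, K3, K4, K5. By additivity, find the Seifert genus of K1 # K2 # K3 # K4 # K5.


The Seifert genus is additive under connected sum.
Seifert genus(K1 # K2 # K3 # K4 # K5) = (6) + (8) + (7) + (3) + (4)
= 28

28


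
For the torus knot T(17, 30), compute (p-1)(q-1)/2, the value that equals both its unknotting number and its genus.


For a torus knot T(p,q), both the unknotting number and genus equal (p-1)(q-1)/2.
= (17-1)(30-1)/2
= 16*29/2
= 464/2 = 232

232


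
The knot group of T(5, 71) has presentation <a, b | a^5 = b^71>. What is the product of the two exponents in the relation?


The relation is a^5 = b^71.
Product of exponents = 5 * 71
= 355

355


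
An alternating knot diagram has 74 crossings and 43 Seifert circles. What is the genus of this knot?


For alternating knots, g = (c - s + 1)/2.
= (74 - 43 + 1)/2
= 32/2 = 16

16


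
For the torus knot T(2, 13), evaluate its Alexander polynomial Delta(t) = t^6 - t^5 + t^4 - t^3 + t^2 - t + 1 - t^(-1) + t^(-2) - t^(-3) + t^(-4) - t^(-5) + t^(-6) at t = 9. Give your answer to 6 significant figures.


Substituting t = 9 into Delta(t) = t^6 - t^5 + t^4 - t^3 + t^2 - t + 1 - t^(-1) + t^(-2) - t^(-3) + t^(-4) - t^(-5) + t^(-6):
Term values: (531441) + (-59049) + (6561) + (-729) + (81) + (-9) + (1) + (-0.111111) + (0.0123457) + (-0.00137174) + (0.000152416) + (-1.69351e-05) + (1.88168e-06)
Sum = 478296.9
Rounded to 6 significant figures: 478297

478297


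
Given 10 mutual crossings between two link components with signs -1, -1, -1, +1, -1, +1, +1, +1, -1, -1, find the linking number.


Step 1: Count positive crossings: 4
Step 2: Count negative crossings: 6
Step 3: Sum of signs = 4 - 6 = -2
Step 4: Linking number = sum/2 = -2/2 = -1

-1


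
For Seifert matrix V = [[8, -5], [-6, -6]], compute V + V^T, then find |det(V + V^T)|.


Step 1: Form V + V^T where V = [[8, -5], [-6, -6]]
  V^T = [[8, -6], [-5, -6]]
  V + V^T = [[16, -11], [-11, -12]]
Step 2: det(V + V^T) = 16*(-12) - (-11)*(-11)
  = -192 - 121 = -313
Step 3: Knot determinant = |det(V + V^T)| = |-313| = 313

313


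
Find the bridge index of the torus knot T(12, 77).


The bridge number of T(p,q) is min(p,q).
min(12, 77) = 12

12


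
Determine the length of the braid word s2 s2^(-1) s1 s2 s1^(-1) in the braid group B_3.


The word length counts the number of generators (including inverses).
Listing each generator: s2, s2^(-1), s1, s2, s1^(-1)
There are 5 generators in this braid word.

5


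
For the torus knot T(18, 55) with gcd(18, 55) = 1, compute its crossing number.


For a torus knot T(p, q) with gcd(p,q)=1,
the crossing number is min(p*(q-1), q*(p-1)).
p*(q-1) = 18*54 = 972
q*(p-1) = 55*17 = 935
min(972, 935) = 935

935


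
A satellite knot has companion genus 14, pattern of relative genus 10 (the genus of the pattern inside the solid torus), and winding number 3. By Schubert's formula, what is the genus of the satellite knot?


Schubert: g(satellite) = g_rel(pattern) + |winding| * g(companion),
where g_rel(pattern) is the genus of the pattern relative to the solid torus.
= 10 + 3 * 14
= 10 + 42 = 52

52


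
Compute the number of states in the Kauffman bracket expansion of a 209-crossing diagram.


Each crossing contributes 2 choices (A-smoothing or B-smoothing).
Total states = 2^209 = 822752278660603021077484591278675252491367932816789931674304512

822752278660603021077484591278675252491367932816789931674304512


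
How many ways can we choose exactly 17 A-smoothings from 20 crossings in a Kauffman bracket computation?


We choose which 17 of 20 crossings get A-smoothings.
C(20, 17) = 20! / (17! * 3!)
= 1140

1140


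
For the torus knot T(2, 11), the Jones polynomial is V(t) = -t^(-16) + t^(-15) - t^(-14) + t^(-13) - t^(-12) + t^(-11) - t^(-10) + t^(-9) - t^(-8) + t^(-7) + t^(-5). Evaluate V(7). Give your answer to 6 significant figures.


Substituting t = 7 into V(t) = -t^(-16) + t^(-15) - t^(-14) + t^(-13) - t^(-12) + t^(-11) - t^(-10) + t^(-9) - t^(-8) + t^(-7) + t^(-5):
  (-)t^(-16) = -3.00906e-14
  (+)t^(-15) = 2.10634e-13
  (-)t^(-14) = -1.47444e-12
  (+)t^(-13) = 1.03211e-11
  (-)t^(-12) = -7.22476e-11
  (+)t^(-11) = 5.05733e-10
  (-)t^(-10) = -3.54013e-09
  (+)t^(-9) = 2.47809e-08
  (-)t^(-8) = -1.73467e-07
  (+)t^(-7) = 1.21427e-06
  (+)t^(-5) = 5.9499e-05
Sum = (-3.00906e-14) + (2.10634e-13) + (-1.47444e-12) + (1.03211e-11) + (-7.22476e-11) + (5.05733e-10) + (-3.54013e-09) + (2.47809e-08) + (-1.73467e-07) + (1.21427e-06) + (5.9499e-05)
= 6.056150073e-05
Rounded to 6 significant figures: 6.05615e-05

6.05615e-05


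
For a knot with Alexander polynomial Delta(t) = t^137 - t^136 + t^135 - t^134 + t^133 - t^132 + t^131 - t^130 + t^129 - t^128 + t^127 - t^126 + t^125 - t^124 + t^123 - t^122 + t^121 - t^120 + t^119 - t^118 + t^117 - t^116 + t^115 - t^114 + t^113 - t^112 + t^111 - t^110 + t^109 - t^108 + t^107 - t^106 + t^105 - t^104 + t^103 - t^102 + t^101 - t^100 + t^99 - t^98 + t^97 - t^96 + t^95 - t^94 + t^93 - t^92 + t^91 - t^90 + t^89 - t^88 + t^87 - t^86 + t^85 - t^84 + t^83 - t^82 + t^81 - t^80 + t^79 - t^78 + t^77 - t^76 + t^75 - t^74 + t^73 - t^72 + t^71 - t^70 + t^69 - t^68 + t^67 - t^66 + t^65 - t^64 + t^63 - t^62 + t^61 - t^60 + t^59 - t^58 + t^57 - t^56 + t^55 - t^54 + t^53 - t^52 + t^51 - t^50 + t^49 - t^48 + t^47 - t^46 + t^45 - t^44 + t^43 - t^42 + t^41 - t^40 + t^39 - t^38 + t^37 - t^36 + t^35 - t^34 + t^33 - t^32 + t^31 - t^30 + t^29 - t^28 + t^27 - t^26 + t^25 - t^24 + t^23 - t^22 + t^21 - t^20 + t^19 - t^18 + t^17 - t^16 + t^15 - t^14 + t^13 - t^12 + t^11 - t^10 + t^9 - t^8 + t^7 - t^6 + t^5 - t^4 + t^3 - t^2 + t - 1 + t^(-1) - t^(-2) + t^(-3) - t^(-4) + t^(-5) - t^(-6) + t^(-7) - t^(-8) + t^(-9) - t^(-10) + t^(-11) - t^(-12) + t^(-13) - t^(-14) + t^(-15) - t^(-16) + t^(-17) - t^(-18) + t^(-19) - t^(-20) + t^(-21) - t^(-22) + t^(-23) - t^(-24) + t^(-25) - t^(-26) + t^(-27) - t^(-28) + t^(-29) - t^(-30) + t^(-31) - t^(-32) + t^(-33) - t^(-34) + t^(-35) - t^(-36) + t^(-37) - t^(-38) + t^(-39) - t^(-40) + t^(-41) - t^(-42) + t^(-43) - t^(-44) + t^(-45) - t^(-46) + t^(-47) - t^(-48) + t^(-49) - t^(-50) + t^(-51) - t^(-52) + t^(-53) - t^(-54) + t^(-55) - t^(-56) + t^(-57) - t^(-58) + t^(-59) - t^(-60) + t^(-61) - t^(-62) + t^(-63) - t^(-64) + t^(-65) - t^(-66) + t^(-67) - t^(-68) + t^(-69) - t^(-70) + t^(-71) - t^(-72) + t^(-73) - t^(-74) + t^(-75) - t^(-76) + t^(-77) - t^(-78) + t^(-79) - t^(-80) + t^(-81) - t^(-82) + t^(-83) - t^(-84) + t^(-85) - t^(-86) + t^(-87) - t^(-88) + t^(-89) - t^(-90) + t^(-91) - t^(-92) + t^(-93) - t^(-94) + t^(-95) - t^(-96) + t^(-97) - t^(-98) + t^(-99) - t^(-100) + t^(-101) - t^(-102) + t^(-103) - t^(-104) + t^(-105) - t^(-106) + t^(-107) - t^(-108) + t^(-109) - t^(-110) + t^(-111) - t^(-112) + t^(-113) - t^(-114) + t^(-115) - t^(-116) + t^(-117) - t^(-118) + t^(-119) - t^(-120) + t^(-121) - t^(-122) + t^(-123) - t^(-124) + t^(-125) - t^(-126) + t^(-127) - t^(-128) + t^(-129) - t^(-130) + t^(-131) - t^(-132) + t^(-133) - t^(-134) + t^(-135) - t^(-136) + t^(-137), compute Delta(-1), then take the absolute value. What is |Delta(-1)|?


Step 1: The polynomial has 275 terms with alternating signs, exponents from 137 down to -137.
Step 2: Substitute t = -1. The i-th term has coefficient (-1)^i and exponent (m-i),
  so its value is (-1)^i * (-1)^(m-i) = (-1)^m = -1 for every i.
Step 3: All 275 terms equal -1, so Delta(-1) = 275 * (-1) = -275
Step 4: |Delta(-1)| = 275

275
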